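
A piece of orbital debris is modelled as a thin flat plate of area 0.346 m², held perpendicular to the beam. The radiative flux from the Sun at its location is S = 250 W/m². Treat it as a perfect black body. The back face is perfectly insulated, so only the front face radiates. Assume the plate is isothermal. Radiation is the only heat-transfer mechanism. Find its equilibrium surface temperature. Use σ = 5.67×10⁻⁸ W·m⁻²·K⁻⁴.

At equilibrium, absorbed power = emitted power.
Absorbing cross-section = A = 0.3460 m²; emitting surface = A = 0.3460 m² (ratio 1).
S·A_cross = εσ·A_surf·T⁴  ⇒  T⁴ = S/(1σ).
T⁴ = 1.00·250/(1·5.67×10⁻⁸) = 4.409×10⁹ K⁴.
T = (4.409×10⁹)^(1/4).

T ≈ 258 K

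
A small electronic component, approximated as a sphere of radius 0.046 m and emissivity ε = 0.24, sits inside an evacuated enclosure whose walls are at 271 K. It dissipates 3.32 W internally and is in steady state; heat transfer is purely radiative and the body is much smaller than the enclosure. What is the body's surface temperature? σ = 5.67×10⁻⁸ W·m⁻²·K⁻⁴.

T ≈ 347 K

For a small grey body in a large enclosure, net radiated power = εσA(T⁴ − T_w⁴).
Steady state: P = εσA(T⁴ − T_w⁴) with A = 4πr² = 0.02659 m².
T⁴ = P/(εσA) + T_w⁴ = 3.32/(0.24·5.67×10⁻⁸·0.02659) + (271)⁴
    = 9.175×10⁹ + 5.394×10⁹ = 1.457×10¹⁰ K⁴.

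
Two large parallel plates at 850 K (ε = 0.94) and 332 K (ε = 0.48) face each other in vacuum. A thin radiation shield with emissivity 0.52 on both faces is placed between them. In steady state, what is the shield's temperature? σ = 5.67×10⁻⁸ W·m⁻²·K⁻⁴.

T_s ≈ 752 K

In steady state the net flux on the hot side equals that on the cold side.
σ(T₁⁴−T_s⁴)/D₁ = σ(T_s⁴−T₂⁴)/D₂, with D₁ = 1/ε₁+1/ε_s−1 = 1.987, D₂ = 1/ε_s+1/ε₂−1 = 3.006.
Solve for T_s⁴: T_s⁴ = (D₂·T₁⁴ + D₁·T₂⁴)/(D₁+D₂) = 3.191×10¹¹ K⁴.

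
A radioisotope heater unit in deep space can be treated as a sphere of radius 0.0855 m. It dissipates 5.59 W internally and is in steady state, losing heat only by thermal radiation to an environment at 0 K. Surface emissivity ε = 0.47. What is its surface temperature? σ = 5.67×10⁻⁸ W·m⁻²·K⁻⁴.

T ≈ 219 K

Steady state: internal power = radiated power, P = εσA T⁴.
Radiating area A = 4πr² = 0.09186 m².
T⁴ = P/(εσA) = 5.59/(0.47·5.67×10⁻⁸·0.09186) = 2.283×10⁹ K⁴.
T = (2.283×10⁹)^(1/4).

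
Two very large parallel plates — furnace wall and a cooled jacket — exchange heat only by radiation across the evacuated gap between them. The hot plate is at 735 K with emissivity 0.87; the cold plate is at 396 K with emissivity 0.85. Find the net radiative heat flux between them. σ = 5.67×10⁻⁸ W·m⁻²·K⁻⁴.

For two infinite grey parallel plates, q = σ(T₁⁴ − T₂⁴)/(1/ε₁ + 1/ε₂ − 1).
T₁⁴ − T₂⁴ = 2.918×10¹¹ − 2.459×10¹⁰ = 2.673×10¹¹ K⁴.
1/ε₁ + 1/ε₂ − 1 = 1.149 + 1.176 − 1 = 1.326.
q = 5.67×10⁻⁸ × 2.673×10¹¹ / 1.326.

q ≈ 11400 W/m²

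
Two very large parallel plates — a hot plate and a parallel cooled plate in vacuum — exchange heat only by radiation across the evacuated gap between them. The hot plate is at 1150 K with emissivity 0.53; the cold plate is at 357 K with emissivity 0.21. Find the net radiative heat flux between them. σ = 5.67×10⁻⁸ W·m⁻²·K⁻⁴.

q ≈ 17400 W/m²

For two infinite grey parallel plates, q = σ(T₁⁴ − T₂⁴)/(1/ε₁ + 1/ε₂ − 1).
T₁⁴ − T₂⁴ = 1.749×10¹² − 1.624×10¹⁰ = 1.733×10¹² K⁴.
1/ε₁ + 1/ε₂ − 1 = 1.887 + 4.762 − 1 = 5.649.
q = 5.67×10⁻⁸ × 1.733×10¹² / 5.649.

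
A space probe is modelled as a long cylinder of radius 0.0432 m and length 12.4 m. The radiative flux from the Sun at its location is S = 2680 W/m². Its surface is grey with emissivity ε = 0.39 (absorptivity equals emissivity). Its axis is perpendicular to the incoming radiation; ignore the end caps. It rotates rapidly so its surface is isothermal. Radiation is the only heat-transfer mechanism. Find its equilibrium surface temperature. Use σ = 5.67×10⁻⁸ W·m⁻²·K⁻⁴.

T ≈ 350 K

At equilibrium, absorbed power = emitted power.
Absorbing cross-section = 2rL = 1.071 m²; emitting surface = 2πrL = 3.366 m² (ratio π).
εS·A_cross = εσ·A_surf·T⁴  ⇒  T⁴ = S/(πσ)   (ε cancels).
T⁴ = 2680/(π·5.67×10⁻⁸) = 1.505×10¹⁰ K⁴.
T = (1.505×10¹⁰)^(1/4).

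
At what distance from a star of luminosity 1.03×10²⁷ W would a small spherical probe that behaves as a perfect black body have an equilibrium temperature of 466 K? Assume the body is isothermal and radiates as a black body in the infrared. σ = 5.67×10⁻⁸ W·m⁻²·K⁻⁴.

For an isothermal black-emitting sphere, (1−a)S·πr² = σ·4πr²·T⁴ ⇒ S = 4σT⁴/(1−a).
S = 4·5.67×10⁻⁸·(466)⁴/1.00 = 10700 W/m².
Flux falls as S = L/(4πd²), so d = √(L/(4πS)) = √(1.03×10²⁷/(4π·10700)).

d ≈ 8.75×10¹⁰ m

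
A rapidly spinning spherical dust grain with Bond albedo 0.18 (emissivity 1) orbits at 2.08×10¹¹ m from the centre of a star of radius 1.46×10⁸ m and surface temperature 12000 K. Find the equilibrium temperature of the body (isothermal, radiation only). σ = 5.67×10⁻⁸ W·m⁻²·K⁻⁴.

T ≈ 214 K

The star's surface emits σT_*⁴; at distance d the flux is S = σT_*⁴(R_*/d)².
S = 5.67×10⁻⁸·(12000)⁴·(1.46×10⁸/2.08×10¹¹)² = 579.3 W/m².
For an isothermal sphere T⁴ = (1−a)S/(4σ) = 2.094×10⁹ K⁴.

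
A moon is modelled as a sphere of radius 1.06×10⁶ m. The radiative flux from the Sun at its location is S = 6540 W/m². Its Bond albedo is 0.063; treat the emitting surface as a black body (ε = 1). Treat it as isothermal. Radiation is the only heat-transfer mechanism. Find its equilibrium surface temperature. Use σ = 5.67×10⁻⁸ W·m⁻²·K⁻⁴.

T ≈ 405 K

At equilibrium, absorbed power = emitted power.
Absorbing cross-section = πr² = 3.530×10¹² m²; emitting surface = 4πr² = 1.412×10¹³ m² (ratio 4).
(1−a)S·A_cross = εσ·A_surf·T⁴  ⇒  T⁴ = (1−a)S/(4σ).
T⁴ = 0.937·6540/(4·5.67×10⁻⁸) = 2.702×10¹⁰ K⁴.
T = (2.702×10¹⁰)^(1/4).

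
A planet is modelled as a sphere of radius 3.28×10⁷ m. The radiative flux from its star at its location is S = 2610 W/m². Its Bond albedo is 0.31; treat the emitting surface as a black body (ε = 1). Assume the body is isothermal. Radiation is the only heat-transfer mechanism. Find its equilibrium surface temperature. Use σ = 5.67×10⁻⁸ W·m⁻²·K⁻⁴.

At equilibrium, absorbed power = emitted power.
Absorbing cross-section = πr² = 3.380×10¹⁵ m²; emitting surface = 4πr² = 1.352×10¹⁶ m² (ratio 4).
(1−a)S·A_cross = εσ·A_surf·T⁴  ⇒  T⁴ = (1−a)S/(4σ).
T⁴ = 0.690·2610/(4·5.67×10⁻⁸) = 7.940×10⁹ K⁴.
T = (7.940×10⁹)^(1/4).

T ≈ 299 K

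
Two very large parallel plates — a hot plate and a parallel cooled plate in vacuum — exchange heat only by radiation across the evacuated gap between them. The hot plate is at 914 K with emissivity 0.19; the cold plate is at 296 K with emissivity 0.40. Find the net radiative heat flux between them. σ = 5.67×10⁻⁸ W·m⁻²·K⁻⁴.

For two infinite grey parallel plates, q = σ(T₁⁴ − T₂⁴)/(1/ε₁ + 1/ε₂ − 1).
T₁⁴ − T₂⁴ = 6.979×10¹¹ − 7.677×10⁹ = 6.902×10¹¹ K⁴.
1/ε₁ + 1/ε₂ − 1 = 5.263 + 2.500 − 1 = 6.763.
q = 5.67×10⁻⁸ × 6.902×10¹¹ / 6.763.

q ≈ 5790 W/m²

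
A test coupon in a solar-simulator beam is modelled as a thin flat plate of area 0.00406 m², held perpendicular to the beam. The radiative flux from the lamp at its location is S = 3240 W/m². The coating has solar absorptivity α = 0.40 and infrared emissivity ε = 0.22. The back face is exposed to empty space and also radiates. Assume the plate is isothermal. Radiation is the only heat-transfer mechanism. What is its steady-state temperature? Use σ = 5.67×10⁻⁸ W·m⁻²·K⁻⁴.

T ≈ 477 K

At equilibrium, absorbed power = emitted power.
Absorbing cross-section = A = 0.004060 m²; emitting surface = 2A = 0.008120 m² (ratio 2).
αS·A_cross = εσ·A_surf·T⁴  ⇒  T⁴ = αS/(ε·2σ).
T⁴ = 0.400·3240/(0.22·2·5.67×10⁻⁸) = 5.195×10¹⁰ K⁴.
T = (5.195×10¹⁰)^(1/4).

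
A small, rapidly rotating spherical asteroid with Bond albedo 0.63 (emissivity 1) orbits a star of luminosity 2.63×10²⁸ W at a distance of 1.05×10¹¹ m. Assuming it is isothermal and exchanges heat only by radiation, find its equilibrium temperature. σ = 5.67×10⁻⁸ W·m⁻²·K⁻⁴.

T ≈ 746 K

First find the stellar flux at distance d: S = L/(4πd²) = 2.63×10²⁸/(4π·(1.05×10¹¹)²) = 1.898×10⁵ W/m².
For an isothermal sphere, absorbed (1−a)S·πr² = emitted σ·4πr²·T⁴, so T⁴ = (1−a)S/(4σ).
T⁴ = 0.370·1.898×10⁵/(4·5.67×10⁻⁸) = 3.097×10¹¹ K⁴.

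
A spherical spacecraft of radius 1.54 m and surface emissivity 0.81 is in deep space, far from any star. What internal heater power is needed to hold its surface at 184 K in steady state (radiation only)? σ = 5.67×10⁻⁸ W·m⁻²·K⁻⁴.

P = εσ·4πr²·T⁴.
4πr² = 29.80 m²; T⁴ = 1.146×10⁹ K⁴.
P = 0.81·5.67×10⁻⁸·29.80·1.146×10⁹.

P ≈ 1570 W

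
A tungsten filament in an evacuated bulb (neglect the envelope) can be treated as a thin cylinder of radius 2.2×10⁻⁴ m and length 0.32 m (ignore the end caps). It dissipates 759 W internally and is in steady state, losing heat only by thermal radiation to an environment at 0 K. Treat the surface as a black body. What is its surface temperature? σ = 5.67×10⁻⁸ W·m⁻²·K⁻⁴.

Steady state: internal power = radiated power, P = εσA T⁴.
Radiating area A = 2πrL = 4.423×10⁻⁴ m².
T⁴ = P/(εσA) = 759/(1.0·5.67×10⁻⁸·4.423×10⁻⁴) = 3.026×10¹³ K⁴.
T = (3.026×10¹³)^(1/4).

T ≈ 2350 K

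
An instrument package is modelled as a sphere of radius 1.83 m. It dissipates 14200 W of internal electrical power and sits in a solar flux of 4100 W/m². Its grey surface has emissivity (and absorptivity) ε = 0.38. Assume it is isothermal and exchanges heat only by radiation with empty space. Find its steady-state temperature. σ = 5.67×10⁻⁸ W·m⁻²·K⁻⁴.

T ≈ 429 K

At steady state, absorbed solar power + internal power = radiated power.
Absorbed: α·S·A_cross = 0.38·4100·10.52 = 16390 W (cross-section πr²).
Total input = 16390 + 14200 = 30590 W.
Radiated: εσ·A_surf·T⁴ with A_surf = 4πr² = 42.08 m².
T⁴ = 30590/(0.38·5.67×10⁻⁸·42.08) = 3.374×10¹⁰ K⁴.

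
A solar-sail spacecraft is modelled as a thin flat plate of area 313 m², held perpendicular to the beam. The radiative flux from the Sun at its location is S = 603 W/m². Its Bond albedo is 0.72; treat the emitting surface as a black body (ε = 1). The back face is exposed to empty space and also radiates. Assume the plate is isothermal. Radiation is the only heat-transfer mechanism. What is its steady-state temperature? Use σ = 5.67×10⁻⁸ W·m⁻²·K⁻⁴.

T ≈ 196 K

At equilibrium, absorbed power = emitted power.
Absorbing cross-section = A = 313.0 m²; emitting surface = 2A = 626.0 m² (ratio 2).
(1−a)S·A_cross = εσ·A_surf·T⁴  ⇒  T⁴ = (1−a)S/(2σ).
T⁴ = 0.280·603/(2·5.67×10⁻⁸) = 1.489×10⁹ K⁴.
T = (1.489×10⁹)^(1/4).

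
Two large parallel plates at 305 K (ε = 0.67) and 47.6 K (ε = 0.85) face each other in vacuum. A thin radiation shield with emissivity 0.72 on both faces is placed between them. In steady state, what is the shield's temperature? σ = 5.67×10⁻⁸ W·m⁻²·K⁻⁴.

In steady state the net flux on the hot side equals that on the cold side.
σ(T₁⁴−T_s⁴)/D₁ = σ(T_s⁴−T₂⁴)/D₂, with D₁ = 1/ε₁+1/ε_s−1 = 1.881, D₂ = 1/ε_s+1/ε₂−1 = 1.565.
Solve for T_s⁴: T_s⁴ = (D₂·T₁⁴ + D₁·T₂⁴)/(D₁+D₂) = 3.933×10⁹ K⁴.

T_s ≈ 250 K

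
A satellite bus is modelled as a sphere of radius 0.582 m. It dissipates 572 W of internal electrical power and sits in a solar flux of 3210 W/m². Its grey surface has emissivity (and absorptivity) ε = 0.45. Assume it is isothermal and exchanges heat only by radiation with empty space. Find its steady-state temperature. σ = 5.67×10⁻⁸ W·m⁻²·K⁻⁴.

At steady state, absorbed solar power + internal power = radiated power.
Absorbed: α·S·A_cross = 0.45·3210·1.064 = 1537 W (cross-section πr²).
Total input = 1537 + 572 = 2109 W.
Radiated: εσ·A_surf·T⁴ with A_surf = 4πr² = 4.257 m².
T⁴ = 2109/(0.45·5.67×10⁻⁸·4.257) = 1.942×10¹⁰ K⁴.

T ≈ 373 K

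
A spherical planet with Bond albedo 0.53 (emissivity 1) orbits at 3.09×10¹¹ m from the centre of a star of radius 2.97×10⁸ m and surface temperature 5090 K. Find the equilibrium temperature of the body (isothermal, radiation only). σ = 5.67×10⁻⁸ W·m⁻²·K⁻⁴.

The star's surface emits σT_*⁴; at distance d the flux is S = σT_*⁴(R_*/d)².
S = 5.67×10⁻⁸·(5090)⁴·(2.97×10⁸/3.09×10¹¹)² = 35.16 W/m².
For an isothermal sphere T⁴ = (1−a)S/(4σ) = 7.286×10⁷ K⁴.

T ≈ 92.4 K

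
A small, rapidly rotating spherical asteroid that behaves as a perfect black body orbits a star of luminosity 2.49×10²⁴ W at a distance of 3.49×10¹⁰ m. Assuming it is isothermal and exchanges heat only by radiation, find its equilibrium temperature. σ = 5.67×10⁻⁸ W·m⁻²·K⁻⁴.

First find the stellar flux at distance d: S = L/(4πd²) = 2.49×10²⁴/(4π·(3.49×10¹⁰)²) = 162.7 W/m².
For an isothermal sphere, absorbed (1−a)S·πr² = emitted σ·4πr²·T⁴, so T⁴ = (1−a)S/(4σ).
T⁴ = 1.00·162.7/(4·5.67×10⁻⁸) = 7.173×10⁸ K⁴.

T ≈ 164 K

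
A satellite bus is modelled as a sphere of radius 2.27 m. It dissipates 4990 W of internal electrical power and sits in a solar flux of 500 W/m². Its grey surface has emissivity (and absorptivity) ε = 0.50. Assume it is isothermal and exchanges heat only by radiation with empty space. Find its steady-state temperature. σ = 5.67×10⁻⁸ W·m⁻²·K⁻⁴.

At steady state, absorbed solar power + internal power = radiated power.
Absorbed: α·S·A_cross = 0.50·500·16.19 = 4047 W (cross-section πr²).
Total input = 4047 + 4990 = 9037 W.
Radiated: εσ·A_surf·T⁴ with A_surf = 4πr² = 64.75 m².
T⁴ = 9037/(0.50·5.67×10⁻⁸·64.75) = 4.923×10⁹ K⁴.

T ≈ 265 K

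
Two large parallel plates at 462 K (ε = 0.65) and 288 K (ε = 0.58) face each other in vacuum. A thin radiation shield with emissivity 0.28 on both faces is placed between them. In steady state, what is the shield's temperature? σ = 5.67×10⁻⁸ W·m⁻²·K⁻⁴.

In steady state the net flux on the hot side equals that on the cold side.
σ(T₁⁴−T_s⁴)/D₁ = σ(T_s⁴−T₂⁴)/D₂, with D₁ = 1/ε₁+1/ε_s−1 = 4.110, D₂ = 1/ε_s+1/ε₂−1 = 4.296.
Solve for T_s⁴: T_s⁴ = (D₂·T₁⁴ + D₁·T₂⁴)/(D₁+D₂) = 2.665×10¹⁰ K⁴.

T_s ≈ 404 K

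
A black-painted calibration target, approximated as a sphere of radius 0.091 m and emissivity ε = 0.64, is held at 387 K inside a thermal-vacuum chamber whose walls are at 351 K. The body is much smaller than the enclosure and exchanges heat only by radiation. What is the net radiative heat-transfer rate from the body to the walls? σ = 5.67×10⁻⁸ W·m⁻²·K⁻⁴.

For a small grey body in a large enclosure: P_net = εσA(T_body⁴ − T_wall⁴).
A = 4πr² = 0.1041 m²; T_body⁴ − T_wall⁴ = 2.243×10¹⁰ − 1.518×10¹⁰ = 7.252×10⁹ K⁴.
|P_net| = 0.64·5.67×10⁻⁸·0.1041·7.252×10⁹.

P_net ≈ 27.4 W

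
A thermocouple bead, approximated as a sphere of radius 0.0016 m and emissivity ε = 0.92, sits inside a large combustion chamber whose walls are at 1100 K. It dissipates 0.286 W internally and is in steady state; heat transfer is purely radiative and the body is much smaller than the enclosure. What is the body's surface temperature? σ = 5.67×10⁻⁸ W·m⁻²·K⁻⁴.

For a small grey body in a large enclosure, net radiated power = εσA(T⁴ − T_w⁴).
Steady state: P = εσA(T⁴ − T_w⁴) with A = 4πr² = 3.217×10⁻⁵ m².
T⁴ = P/(εσA) + T_w⁴ = 0.286/(0.92·5.67×10⁻⁸·3.217×10⁻⁵) + (1100)⁴
    = 1.704×10¹¹ + 1.464×10¹² = 1.635×10¹² K⁴.

T ≈ 1130 K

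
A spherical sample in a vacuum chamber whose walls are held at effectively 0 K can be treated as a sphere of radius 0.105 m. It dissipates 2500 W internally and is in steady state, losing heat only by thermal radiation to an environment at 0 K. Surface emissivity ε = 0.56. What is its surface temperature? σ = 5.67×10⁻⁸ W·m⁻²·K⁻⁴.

Steady state: internal power = radiated power, P = εσA T⁴.
Radiating area A = 4πr² = 0.1385 m².
T⁴ = P/(εσA) = 2500/(0.56·5.67×10⁻⁸·0.1385) = 5.683×10¹¹ K⁴.
T = (5.683×10¹¹)^(1/4).

T ≈ 868 K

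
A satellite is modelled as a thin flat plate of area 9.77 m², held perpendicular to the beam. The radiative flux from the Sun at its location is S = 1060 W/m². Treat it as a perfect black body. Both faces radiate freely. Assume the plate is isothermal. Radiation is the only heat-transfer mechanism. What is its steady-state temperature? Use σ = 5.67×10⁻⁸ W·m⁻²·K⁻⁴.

T ≈ 311 K

At equilibrium, absorbed power = emitted power.
Absorbing cross-section = A = 9.770 m²; emitting surface = 2A = 19.54 m² (ratio 2).
S·A_cross = εσ·A_surf·T⁴  ⇒  T⁴ = S/(2σ).
T⁴ = 1.00·1060/(2·5.67×10⁻⁸) = 9.347×10⁹ K⁴.
T = (9.347×10⁹)^(1/4).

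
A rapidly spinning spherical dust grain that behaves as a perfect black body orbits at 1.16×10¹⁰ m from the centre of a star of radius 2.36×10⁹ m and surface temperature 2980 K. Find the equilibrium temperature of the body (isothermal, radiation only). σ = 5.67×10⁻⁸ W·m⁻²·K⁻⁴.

The star's surface emits σT_*⁴; at distance d the flux is S = σT_*⁴(R_*/d)².
S = 5.67×10⁻⁸·(2980)⁴·(2.36×10⁹/1.16×10¹⁰)² = 1.851×10⁵ W/m².
For an isothermal sphere T⁴ = (1−a)S/(4σ) = 8.160×10¹¹ K⁴.

T ≈ 950 K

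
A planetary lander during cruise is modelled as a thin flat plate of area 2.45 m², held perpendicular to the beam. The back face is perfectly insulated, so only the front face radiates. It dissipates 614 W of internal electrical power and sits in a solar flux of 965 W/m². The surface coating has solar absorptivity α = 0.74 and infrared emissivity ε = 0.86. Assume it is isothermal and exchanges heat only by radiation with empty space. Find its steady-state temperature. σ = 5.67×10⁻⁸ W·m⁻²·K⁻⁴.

T ≈ 375 K

At steady state, absorbed solar power + internal power = radiated power.
Absorbed: α·S·A_cross = 0.74·965·2.450 = 1750 W (cross-section A).
Total input = 1750 + 614 = 2364 W.
Radiated: εσ·A_surf·T⁴ with A_surf = A = 2.450 m².
T⁴ = 2364/(0.86·5.67×10⁻⁸·2.450) = 1.978×10¹⁰ K⁴.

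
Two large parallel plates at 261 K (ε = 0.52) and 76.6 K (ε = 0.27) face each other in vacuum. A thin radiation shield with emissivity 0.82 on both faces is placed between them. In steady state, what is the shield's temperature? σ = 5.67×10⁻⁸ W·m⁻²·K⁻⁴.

T_s ≈ 234 K

In steady state the net flux on the hot side equals that on the cold side.
σ(T₁⁴−T_s⁴)/D₁ = σ(T_s⁴−T₂⁴)/D₂, with D₁ = 1/ε₁+1/ε_s−1 = 2.143, D₂ = 1/ε_s+1/ε₂−1 = 3.923.
Solve for T_s⁴: T_s⁴ = (D₂·T₁⁴ + D₁·T₂⁴)/(D₁+D₂) = 3.014×10⁹ K⁴.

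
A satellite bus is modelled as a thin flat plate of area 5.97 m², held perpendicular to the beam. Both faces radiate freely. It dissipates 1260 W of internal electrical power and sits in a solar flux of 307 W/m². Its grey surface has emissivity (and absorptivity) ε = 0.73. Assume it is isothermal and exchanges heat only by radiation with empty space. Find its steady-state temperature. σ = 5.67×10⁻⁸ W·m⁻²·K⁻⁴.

T ≈ 269 K

At steady state, absorbed solar power + internal power = radiated power.
Absorbed: α·S·A_cross = 0.73·307·5.970 = 1338 W (cross-section A).
Total input = 1338 + 1260 = 2598 W.
Radiated: εσ·A_surf·T⁴ with A_surf = 2A = 11.94 m².
T⁴ = 2598/(0.73·5.67×10⁻⁸·11.94) = 5.257×10⁹ K⁴.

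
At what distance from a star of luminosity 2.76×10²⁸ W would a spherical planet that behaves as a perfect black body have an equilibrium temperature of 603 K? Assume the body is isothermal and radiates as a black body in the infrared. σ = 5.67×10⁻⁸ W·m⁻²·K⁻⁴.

For an isothermal black-emitting sphere, (1−a)S·πr² = σ·4πr²·T⁴ ⇒ S = 4σT⁴/(1−a).
S = 4·5.67×10⁻⁸·(603)⁴/1.00 = 29990 W/m².
Flux falls as S = L/(4πd²), so d = √(L/(4πS)) = √(2.76×10²⁸/(4π·29990)).

d ≈ 2.71×10¹¹ m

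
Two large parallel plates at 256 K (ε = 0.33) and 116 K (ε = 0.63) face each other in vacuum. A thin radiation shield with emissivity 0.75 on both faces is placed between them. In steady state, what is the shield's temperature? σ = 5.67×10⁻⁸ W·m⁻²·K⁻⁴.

In steady state the net flux on the hot side equals that on the cold side.
σ(T₁⁴−T_s⁴)/D₁ = σ(T_s⁴−T₂⁴)/D₂, with D₁ = 1/ε₁+1/ε_s−1 = 3.364, D₂ = 1/ε_s+1/ε₂−1 = 1.921.
Solve for T_s⁴: T_s⁴ = (D₂·T₁⁴ + D₁·T₂⁴)/(D₁+D₂) = 1.676×10⁹ K⁴.

T_s ≈ 202 K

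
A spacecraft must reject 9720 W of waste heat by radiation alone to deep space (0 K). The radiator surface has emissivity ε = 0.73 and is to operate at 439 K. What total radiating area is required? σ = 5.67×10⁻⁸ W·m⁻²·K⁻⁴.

P = εσA T⁴ ⇒ A = P/(εσT⁴).
T⁴ = 3.714×10¹⁰ K⁴.
A = 9720/(0.73 × 5.67×10⁻⁸ × 3.714×10¹⁰).

A ≈ 6.32 m²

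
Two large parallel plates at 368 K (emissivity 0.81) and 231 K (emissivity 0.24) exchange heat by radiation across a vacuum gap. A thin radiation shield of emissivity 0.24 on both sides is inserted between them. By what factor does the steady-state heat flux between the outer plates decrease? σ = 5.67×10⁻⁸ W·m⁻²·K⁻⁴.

Without shield: q₀ = σΔ(T⁴)/(1/ε₁+1/ε₂−1) with denominator 4.401.
With shield the two gaps are in series; the resistances add: (1/ε₁+1/ε_s−1)+(1/ε_s+1/ε₂−1) = 4.401+7.333 = 11.73.
Heat-flux ratio q₀/q = 11.73/4.401.

factor ≈ 2.67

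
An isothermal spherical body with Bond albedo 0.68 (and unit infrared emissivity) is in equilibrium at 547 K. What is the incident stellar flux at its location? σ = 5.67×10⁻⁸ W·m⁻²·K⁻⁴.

S ≈ 63500 W/m²

(1−a)S·πr² = σ·4πr²·T⁴ ⇒ S = 4σT⁴/(1−a).
S = 4·5.67×10⁻⁸·8.953×10¹⁰/0.320.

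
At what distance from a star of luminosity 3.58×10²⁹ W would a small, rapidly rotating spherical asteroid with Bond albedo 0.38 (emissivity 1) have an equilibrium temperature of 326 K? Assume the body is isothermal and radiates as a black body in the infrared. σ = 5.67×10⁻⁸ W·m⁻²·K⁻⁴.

For an isothermal black-emitting sphere, (1−a)S·πr² = σ·4πr²·T⁴ ⇒ S = 4σT⁴/(1−a).
S = 4·5.67×10⁻⁸·(326)⁴/0.620 = 4132 W/m².
Flux falls as S = L/(4πd²), so d = √(L/(4πS)) = √(3.58×10²⁹/(4π·4132)).

d ≈ 2.63×10¹² m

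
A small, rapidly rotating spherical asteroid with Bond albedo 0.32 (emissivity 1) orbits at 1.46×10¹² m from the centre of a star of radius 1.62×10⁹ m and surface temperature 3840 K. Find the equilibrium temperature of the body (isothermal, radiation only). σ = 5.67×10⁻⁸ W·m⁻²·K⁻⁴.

The star's surface emits σT_*⁴; at distance d the flux is S = σT_*⁴(R_*/d)².
S = 5.67×10⁻⁸·(3840)⁴·(1.62×10⁹/1.46×10¹²)² = 15.18 W/m².
For an isothermal sphere T⁴ = (1−a)S/(4σ) = 4.551×10⁷ K⁴.

T ≈ 82.1 K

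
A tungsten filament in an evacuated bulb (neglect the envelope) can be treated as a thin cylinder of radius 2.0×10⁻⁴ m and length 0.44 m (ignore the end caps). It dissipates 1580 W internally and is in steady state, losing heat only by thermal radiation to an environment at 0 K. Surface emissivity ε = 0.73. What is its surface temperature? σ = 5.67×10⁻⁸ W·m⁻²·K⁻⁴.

Steady state: internal power = radiated power, P = εσA T⁴.
Radiating area A = 2πrL = 5.529×10⁻⁴ m².
T⁴ = P/(εσA) = 1580/(0.73·5.67×10⁻⁸·5.529×10⁻⁴) = 6.904×10¹³ K⁴.
T = (6.904×10¹³)^(1/4).

T ≈ 2880 K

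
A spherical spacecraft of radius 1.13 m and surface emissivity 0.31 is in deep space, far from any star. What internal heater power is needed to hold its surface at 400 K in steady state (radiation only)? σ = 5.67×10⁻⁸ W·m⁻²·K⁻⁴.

P = εσ·4πr²·T⁴.
4πr² = 16.05 m²; T⁴ = 2.560×10¹⁰ K⁴.
P = 0.31·5.67×10⁻⁸·16.05·2.560×10¹⁰.

P ≈ 7220 W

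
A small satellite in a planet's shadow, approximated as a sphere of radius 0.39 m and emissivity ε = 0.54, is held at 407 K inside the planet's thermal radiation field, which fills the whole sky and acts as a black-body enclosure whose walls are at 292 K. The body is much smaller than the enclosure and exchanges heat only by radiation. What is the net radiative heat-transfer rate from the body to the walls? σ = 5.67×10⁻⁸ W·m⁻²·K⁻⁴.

P_net ≈ 1180 W

For a small grey body in a large enclosure: P_net = εσA(T_body⁴ − T_wall⁴).
A = 4πr² = 1.911 m²; T_body⁴ − T_wall⁴ = 2.744×10¹⁰ − 7.270×10⁹ = 2.017×10¹⁰ K⁴.
|P_net| = 0.54·5.67×10⁻⁸·1.911·2.017×10¹⁰.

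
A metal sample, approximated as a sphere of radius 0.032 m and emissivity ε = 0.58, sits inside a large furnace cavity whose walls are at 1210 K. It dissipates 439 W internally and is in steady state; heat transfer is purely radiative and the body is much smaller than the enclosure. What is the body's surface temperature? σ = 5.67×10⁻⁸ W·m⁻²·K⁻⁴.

T ≈ 1340 K

For a small grey body in a large enclosure, net radiated power = εσA(T⁴ − T_w⁴).
Steady state: P = εσA(T⁴ − T_w⁴) with A = 4πr² = 0.01287 m².
T⁴ = P/(εσA) + T_w⁴ = 439/(0.58·5.67×10⁻⁸·0.01287) + (1210)⁴
    = 1.037×10¹² + 2.144×10¹² = 3.181×10¹² K⁴.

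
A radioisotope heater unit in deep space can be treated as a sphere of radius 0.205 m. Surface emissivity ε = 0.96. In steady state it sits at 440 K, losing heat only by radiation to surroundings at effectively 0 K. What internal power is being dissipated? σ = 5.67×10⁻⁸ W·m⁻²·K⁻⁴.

P ≈ 1080 W

Steady state: P = εσA T⁴.
A = 4πr² = 0.5281 m²; T⁴ = (440)⁴ = 3.748×10¹⁰ K⁴.
P = 0.96 × 5.67×10⁻⁸ × 0.5281 × 3.748×10¹⁰.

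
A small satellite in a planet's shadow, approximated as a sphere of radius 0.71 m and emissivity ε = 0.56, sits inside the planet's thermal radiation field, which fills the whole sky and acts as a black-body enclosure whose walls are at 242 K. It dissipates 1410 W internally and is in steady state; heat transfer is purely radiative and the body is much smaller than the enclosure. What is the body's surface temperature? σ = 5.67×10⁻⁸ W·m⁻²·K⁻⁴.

T ≈ 320 K

For a small grey body in a large enclosure, net radiated power = εσA(T⁴ − T_w⁴).
Steady state: P = εσA(T⁴ − T_w⁴) with A = 4πr² = 6.335 m².
T⁴ = P/(εσA) + T_w⁴ = 1410/(0.56·5.67×10⁻⁸·6.335) + (242)⁴
    = 7.010×10⁹ + 3.430×10⁹ = 1.044×10¹⁰ K⁴.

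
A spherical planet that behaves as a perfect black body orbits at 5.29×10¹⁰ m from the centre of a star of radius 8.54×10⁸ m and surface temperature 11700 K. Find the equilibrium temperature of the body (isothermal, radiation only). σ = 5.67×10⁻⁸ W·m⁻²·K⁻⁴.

The star's surface emits σT_*⁴; at distance d the flux is S = σT_*⁴(R_*/d)².
S = 5.67×10⁻⁸·(11700)⁴·(8.54×10⁸/5.29×10¹⁰)² = 2.769×10⁵ W/m².
For an isothermal sphere T⁴ = (1−a)S/(4σ) = 1.221×10¹² K⁴.

T ≈ 1050 K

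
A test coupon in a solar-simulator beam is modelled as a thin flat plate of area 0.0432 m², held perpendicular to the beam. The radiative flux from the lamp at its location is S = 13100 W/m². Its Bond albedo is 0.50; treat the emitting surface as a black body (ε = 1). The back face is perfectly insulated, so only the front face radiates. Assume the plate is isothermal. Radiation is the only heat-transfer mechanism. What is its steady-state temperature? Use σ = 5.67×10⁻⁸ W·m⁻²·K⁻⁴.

T ≈ 583 K

At equilibrium, absorbed power = emitted power.
Absorbing cross-section = A = 0.04320 m²; emitting surface = A = 0.04320 m² (ratio 1).
(1−a)S·A_cross = εσ·A_surf·T⁴  ⇒  T⁴ = (1−a)S/(1σ).
T⁴ = 0.500·13100/(1·5.67×10⁻⁸) = 1.155×10¹¹ K⁴.
T = (1.155×10¹¹)^(1/4).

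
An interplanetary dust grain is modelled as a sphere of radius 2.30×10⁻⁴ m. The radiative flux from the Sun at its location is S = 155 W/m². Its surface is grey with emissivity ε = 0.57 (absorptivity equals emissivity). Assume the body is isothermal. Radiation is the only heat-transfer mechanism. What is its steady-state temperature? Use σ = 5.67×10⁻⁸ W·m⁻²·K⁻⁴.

T ≈ 162 K

At equilibrium, absorbed power = emitted power.
Absorbing cross-section = πr² = 1.662×10⁻⁷ m²; emitting surface = 4πr² = 6.648×10⁻⁷ m² (ratio 4).
εS·A_cross = εσ·A_surf·T⁴  ⇒  T⁴ = S/(4σ)   (ε cancels).
T⁴ = 155/(4·5.67×10⁻⁸) = 6.834×10⁸ K⁴.
T = (6.834×10⁸)^(1/4).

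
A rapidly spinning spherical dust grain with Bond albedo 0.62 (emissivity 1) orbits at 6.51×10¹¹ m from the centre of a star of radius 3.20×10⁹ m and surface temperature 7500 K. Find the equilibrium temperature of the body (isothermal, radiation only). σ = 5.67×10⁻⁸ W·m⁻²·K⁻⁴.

The star's surface emits σT_*⁴; at distance d the flux is S = σT_*⁴(R_*/d)².
S = 5.67×10⁻⁸·(7500)⁴·(3.20×10⁹/6.51×10¹¹)² = 4335 W/m².
For an isothermal sphere T⁴ = (1−a)S/(4σ) = 7.263×10⁹ K⁴.

T ≈ 292 K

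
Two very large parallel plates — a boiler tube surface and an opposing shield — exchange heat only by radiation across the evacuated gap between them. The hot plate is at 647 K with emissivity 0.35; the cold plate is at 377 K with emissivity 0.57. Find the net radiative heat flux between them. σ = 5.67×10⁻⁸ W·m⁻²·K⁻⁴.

For two infinite grey parallel plates, q = σ(T₁⁴ − T₂⁴)/(1/ε₁ + 1/ε₂ − 1).
T₁⁴ − T₂⁴ = 1.752×10¹¹ − 2.020×10¹⁰ = 1.550×10¹¹ K⁴.
1/ε₁ + 1/ε₂ − 1 = 2.857 + 1.754 − 1 = 3.612.
q = 5.67×10⁻⁸ × 1.550×10¹¹ / 3.612.

q ≈ 2430 W/m²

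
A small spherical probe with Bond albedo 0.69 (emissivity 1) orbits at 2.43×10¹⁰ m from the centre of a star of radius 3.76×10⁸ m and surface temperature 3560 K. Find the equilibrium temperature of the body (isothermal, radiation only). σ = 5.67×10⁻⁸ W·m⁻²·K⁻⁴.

T ≈ 234 K

The star's surface emits σT_*⁴; at distance d the flux is S = σT_*⁴(R_*/d)².
S = 5.67×10⁻⁸·(3560)⁴·(3.76×10⁸/2.43×10¹⁰)² = 2180 W/m².
For an isothermal sphere T⁴ = (1−a)S/(4σ) = 2.980×10⁹ K⁴.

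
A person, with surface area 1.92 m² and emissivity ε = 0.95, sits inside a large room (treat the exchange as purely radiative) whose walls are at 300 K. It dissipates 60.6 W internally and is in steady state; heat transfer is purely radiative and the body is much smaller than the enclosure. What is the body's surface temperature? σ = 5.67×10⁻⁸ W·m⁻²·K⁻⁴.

T ≈ 305 K

For a small grey body in a large enclosure, net radiated power = εσA(T⁴ − T_w⁴).
Steady state: P = εσA(T⁴ − T_w⁴) with A = 1.92 m².
T⁴ = P/(εσA) + T_w⁴ = 60.6/(0.95·5.67×10⁻⁸·1.920) + (300)⁴
    = 5.860×10⁸ + 8.100×10⁹ = 8.686×10⁹ K⁴.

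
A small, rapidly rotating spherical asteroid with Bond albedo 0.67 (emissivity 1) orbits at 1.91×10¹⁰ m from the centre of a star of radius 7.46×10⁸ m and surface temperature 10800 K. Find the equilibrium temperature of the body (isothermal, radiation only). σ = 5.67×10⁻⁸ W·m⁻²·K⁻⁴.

T ≈ 1140 K

The star's surface emits σT_*⁴; at distance d the flux is S = σT_*⁴(R_*/d)².
S = 5.67×10⁻⁸·(10800)⁴·(7.46×10⁸/1.91×10¹⁰)² = 1.177×10⁶ W/m².
For an isothermal sphere T⁴ = (1−a)S/(4σ) = 1.712×10¹² K⁴.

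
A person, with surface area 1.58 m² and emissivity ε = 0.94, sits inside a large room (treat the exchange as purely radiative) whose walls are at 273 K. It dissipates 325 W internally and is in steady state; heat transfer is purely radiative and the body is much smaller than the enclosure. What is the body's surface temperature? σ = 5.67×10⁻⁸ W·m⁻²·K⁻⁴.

For a small grey body in a large enclosure, net radiated power = εσA(T⁴ − T_w⁴).
Steady state: P = εσA(T⁴ − T_w⁴) with A = 1.58 m².
T⁴ = P/(εσA) + T_w⁴ = 325/(0.94·5.67×10⁻⁸·1.580) + (273)⁴
    = 3.859×10⁹ + 5.555×10⁹ = 9.414×10⁹ K⁴.

T ≈ 311 K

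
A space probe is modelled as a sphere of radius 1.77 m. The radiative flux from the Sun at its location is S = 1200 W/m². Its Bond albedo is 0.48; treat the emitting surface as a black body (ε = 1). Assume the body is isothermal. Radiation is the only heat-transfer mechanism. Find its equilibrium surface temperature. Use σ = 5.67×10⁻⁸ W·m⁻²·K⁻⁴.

T ≈ 229 K

At equilibrium, absorbed power = emitted power.
Absorbing cross-section = πr² = 9.842 m²; emitting surface = 4πr² = 39.37 m² (ratio 4).
(1−a)S·A_cross = εσ·A_surf·T⁴  ⇒  T⁴ = (1−a)S/(4σ).
T⁴ = 0.520·1200/(4·5.67×10⁻⁸) = 2.751×10⁹ K⁴.
T = (2.751×10⁹)^(1/4).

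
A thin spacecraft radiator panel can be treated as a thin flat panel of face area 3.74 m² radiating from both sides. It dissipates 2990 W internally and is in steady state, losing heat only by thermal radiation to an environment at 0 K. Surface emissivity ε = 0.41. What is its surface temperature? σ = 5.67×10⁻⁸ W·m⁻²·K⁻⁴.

T ≈ 362 K

Steady state: internal power = radiated power, P = εσA T⁴.
Radiating area A = 2·3.74 = 7.480 m².
T⁴ = P/(εσA) = 2990/(0.41·5.67×10⁻⁸·7.480) = 1.720×10¹⁰ K⁴.
T = (1.720×10¹⁰)^(1/4).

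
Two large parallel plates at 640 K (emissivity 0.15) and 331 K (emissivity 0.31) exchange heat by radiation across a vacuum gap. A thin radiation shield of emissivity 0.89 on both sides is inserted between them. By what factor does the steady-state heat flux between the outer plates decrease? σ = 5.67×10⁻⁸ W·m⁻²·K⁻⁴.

factor ≈ 1.14

Without shield: q₀ = σΔ(T⁴)/(1/ε₁+1/ε₂−1) with denominator 8.892.
With shield the two gaps are in series; the resistances add: (1/ε₁+1/ε_s−1)+(1/ε_s+1/ε₂−1) = 6.790+3.349 = 10.14.
Heat-flux ratio q₀/q = 10.14/8.892.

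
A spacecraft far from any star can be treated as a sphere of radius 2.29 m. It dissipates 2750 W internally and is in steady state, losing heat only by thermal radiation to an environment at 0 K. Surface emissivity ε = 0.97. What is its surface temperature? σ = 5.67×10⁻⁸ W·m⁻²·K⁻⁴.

T ≈ 166 K

Steady state: internal power = radiated power, P = εσA T⁴.
Radiating area A = 4πr² = 65.90 m².
T⁴ = P/(εσA) = 2750/(0.97·5.67×10⁻⁸·65.90) = 7.587×10⁸ K⁴.
T = (7.587×10⁸)^(1/4).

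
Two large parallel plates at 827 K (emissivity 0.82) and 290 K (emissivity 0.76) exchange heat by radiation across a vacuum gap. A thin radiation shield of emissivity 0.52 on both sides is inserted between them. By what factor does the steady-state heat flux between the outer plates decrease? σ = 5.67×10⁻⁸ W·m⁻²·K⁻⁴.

Without shield: q₀ = σΔ(T⁴)/(1/ε₁+1/ε₂−1) with denominator 1.535.
With shield the two gaps are in series; the resistances add: (1/ε₁+1/ε_s−1)+(1/ε_s+1/ε₂−1) = 2.143+2.239 = 4.381.
Heat-flux ratio q₀/q = 4.381/1.535.

factor ≈ 2.85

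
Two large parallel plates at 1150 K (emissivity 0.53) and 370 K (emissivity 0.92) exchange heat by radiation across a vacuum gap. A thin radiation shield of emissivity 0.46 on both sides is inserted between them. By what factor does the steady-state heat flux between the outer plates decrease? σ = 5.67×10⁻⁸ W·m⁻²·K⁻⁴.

factor ≈ 2.70

Without shield: q₀ = σΔ(T⁴)/(1/ε₁+1/ε₂−1) with denominator 1.974.
With shield the two gaps are in series; the resistances add: (1/ε₁+1/ε_s−1)+(1/ε_s+1/ε₂−1) = 3.061+2.261 = 5.322.
Heat-flux ratio q₀/q = 5.322/1.974.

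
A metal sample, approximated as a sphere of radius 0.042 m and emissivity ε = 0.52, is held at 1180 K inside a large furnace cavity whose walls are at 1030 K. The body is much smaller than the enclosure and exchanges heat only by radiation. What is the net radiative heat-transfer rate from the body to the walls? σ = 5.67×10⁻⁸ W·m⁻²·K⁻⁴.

For a small grey body in a large enclosure: P_net = εσA(T_body⁴ − T_wall⁴).
A = 4πr² = 0.02217 m²; T_body⁴ − T_wall⁴ = 1.939×10¹² − 1.126×10¹² = 8.133×10¹¹ K⁴.
|P_net| = 0.52·5.67×10⁻⁸·0.02217·8.133×10¹¹.

P_net ≈ 532 W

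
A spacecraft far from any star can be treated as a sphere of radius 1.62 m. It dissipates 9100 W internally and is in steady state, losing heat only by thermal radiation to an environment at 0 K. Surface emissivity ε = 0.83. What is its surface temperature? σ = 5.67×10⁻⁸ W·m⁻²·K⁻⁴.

Steady state: internal power = radiated power, P = εσA T⁴.
Radiating area A = 4πr² = 32.98 m².
T⁴ = P/(εσA) = 9100/(0.83·5.67×10⁻⁸·32.98) = 5.863×10⁹ K⁴.
T = (5.863×10⁹)^(1/4).

T ≈ 277 K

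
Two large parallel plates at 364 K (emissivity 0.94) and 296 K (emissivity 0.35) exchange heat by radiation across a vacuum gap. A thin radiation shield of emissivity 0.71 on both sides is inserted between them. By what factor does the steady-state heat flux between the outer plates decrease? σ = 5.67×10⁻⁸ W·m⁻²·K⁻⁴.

factor ≈ 1.62

Without shield: q₀ = σΔ(T⁴)/(1/ε₁+1/ε₂−1) with denominator 2.921.
With shield the two gaps are in series; the resistances add: (1/ε₁+1/ε_s−1)+(1/ε_s+1/ε₂−1) = 1.472+3.266 = 4.738.
Heat-flux ratio q₀/q = 4.738/2.921.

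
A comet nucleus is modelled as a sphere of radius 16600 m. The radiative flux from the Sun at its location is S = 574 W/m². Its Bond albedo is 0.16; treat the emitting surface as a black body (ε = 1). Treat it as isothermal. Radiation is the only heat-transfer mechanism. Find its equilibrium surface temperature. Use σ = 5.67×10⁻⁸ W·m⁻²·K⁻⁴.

T ≈ 215 K

At equilibrium, absorbed power = emitted power.
Absorbing cross-section = πr² = 8.657×10⁸ m²; emitting surface = 4πr² = 3.463×10⁹ m² (ratio 4).
(1−a)S·A_cross = εσ·A_surf·T⁴  ⇒  T⁴ = (1−a)S/(4σ).
T⁴ = 0.840·574/(4·5.67×10⁻⁸) = 2.126×10⁹ K⁴.
T = (2.126×10⁹)^(1/4).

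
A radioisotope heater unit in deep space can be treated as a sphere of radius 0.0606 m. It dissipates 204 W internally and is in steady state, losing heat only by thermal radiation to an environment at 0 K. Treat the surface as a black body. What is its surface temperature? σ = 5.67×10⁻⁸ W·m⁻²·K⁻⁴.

T ≈ 528 K

Steady state: internal power = radiated power, P = εσA T⁴.
Radiating area A = 4πr² = 0.04615 m².
T⁴ = P/(εσA) = 204/(1.0·5.67×10⁻⁸·0.04615) = 7.796×10¹⁰ K⁴.
T = (7.796×10¹⁰)^(1/4).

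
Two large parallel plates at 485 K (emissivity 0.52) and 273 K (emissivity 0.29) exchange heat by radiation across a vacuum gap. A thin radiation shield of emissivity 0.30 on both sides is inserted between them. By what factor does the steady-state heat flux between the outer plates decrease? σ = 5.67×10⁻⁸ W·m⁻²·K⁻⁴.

factor ≈ 2.30

Without shield: q₀ = σΔ(T⁴)/(1/ε₁+1/ε₂−1) with denominator 4.371.
With shield the two gaps are in series; the resistances add: (1/ε₁+1/ε_s−1)+(1/ε_s+1/ε₂−1) = 4.256+5.782 = 10.04.
Heat-flux ratio q₀/q = 10.04/4.371.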